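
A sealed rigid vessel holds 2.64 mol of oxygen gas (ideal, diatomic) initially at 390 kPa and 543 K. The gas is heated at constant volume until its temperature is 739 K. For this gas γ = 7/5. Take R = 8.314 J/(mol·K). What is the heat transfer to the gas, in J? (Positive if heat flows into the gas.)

10800 J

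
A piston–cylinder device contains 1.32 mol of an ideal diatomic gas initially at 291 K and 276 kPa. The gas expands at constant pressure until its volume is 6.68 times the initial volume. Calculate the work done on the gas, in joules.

V₁ = nRT₁/P₁ = 1.32×8.314×291/276 = 11.6 L.
Isobaric: P stays 276 kPa; V/T = const ⇒ T₂ = 1940 K, V₂ = 77.3 L.
W = PΔV = 276×(77.3−11.6) kPa·L = 18100 J.
Work done on the gas = −W_by = -18100 J.

-18100 J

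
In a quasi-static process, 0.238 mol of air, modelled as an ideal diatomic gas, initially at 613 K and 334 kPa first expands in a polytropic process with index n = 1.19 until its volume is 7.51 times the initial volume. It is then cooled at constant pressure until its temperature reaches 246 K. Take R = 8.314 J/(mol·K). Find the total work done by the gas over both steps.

1690 J

V₁ = nRT₁/P₁ = 0.238×8.314×613/334 = 3.63 L.
Step 1 — Polytropic n=1.19: T₂ = T₁(V₁/V₂)^(n−1) = 613×(0.133)^0.19 = 418 K; P₂ = P₁(V₁/V₂)^n = 30.3 kPa.
W = (P₁V₁−P₂V₂)/(n−1) = (334×3.63−30.3×27.3)/0.19 = 2030 J.
ΔU = nCvΔT = 0.238×20.8×(418−613) = -965 J.
Q = ΔU + W = 1070 J.
State after step 1: P = 30.3 kPa, V = 27.3 L, T = 418 K.
Step 2 — Isobaric: P stays 30.3 kPa; V/T = const ⇒ T₂ = 246 K, V₂ = 16.1 L.
W = PΔV = 30.3×(16.1−27.3) kPa·L = -340 J.
ΔU = nCvΔT = 0.238×20.8×(246−418) = -850 J.
Q = ΔU + W = nCpΔT = -1190 J.
Net over both steps: W = 1690 J, Q = -124 J, ΔU = -1820 J.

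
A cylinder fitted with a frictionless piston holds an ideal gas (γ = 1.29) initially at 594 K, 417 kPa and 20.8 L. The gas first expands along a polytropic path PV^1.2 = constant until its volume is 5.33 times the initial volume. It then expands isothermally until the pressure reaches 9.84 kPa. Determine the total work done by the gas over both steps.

23100 J

n = P₁V₁/(RT₁) = 417×20.8/(8.314×594) = 1.76 mol.
Step 1 — Polytropic n=1.2: T₂ = T₁(V₁/V₂)^(n−1) = 594×(0.188)^0.20 = 425 K; P₂ = P₁(V₁/V₂)^n = 56.0 kPa.
W = (P₁V₁−P₂V₂)/(n−1) = (417×20.8−56.0×111)/0.20 = 12300 J.
ΔU = nCvΔT = 1.76×28.7×(425−594) = -8510 J.
Q = ΔU + W = 3830 J.
State after step 1: P = 56.0 kPa, V = 111 L, T = 425 K.
Step 2 — Isothermal: T stays 425 K; PV = const ⇒ V₂ = 631 L, P₂ = 9.84 kPa.
ΔU = 0 (ideal gas, T constant).
W = nRT ln(V₂/V₁) = 1.76×8.314×425×ln(5.69) = 10800 J.
Q = ΔU + W = 10800 J.
Net over both steps: W = 23100 J, Q = 14600 J, ΔU = -8510 J.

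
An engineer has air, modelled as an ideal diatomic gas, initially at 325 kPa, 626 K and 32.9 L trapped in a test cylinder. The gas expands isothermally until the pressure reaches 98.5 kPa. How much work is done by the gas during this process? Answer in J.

12800 J

n = P₁V₁/(RT₁) = 325×32.9/(8.314×626) = 2.05 mol.
Isothermal: T stays 626 K; PV = const ⇒ V₂ = 109 L, P₂ = 98.5 kPa.
W = nRT ln(V₂/V₁) = 2.05×8.314×626×ln(3.30) = 12800 J.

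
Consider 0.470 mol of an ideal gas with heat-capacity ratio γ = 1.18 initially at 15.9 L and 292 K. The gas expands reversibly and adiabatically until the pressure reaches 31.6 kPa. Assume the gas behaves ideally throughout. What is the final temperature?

P₁ = nRT₁/V₁ = 0.470×8.314×292/15.9 = 71.8 kPa.
Adiabatic: T₂/T₁ = (P₂/P₁)^((γ−1)/γ) ⇒ T₂ = 292×(0.440)^0.153 = 258 K; V₂ = 31.9 L.

258 K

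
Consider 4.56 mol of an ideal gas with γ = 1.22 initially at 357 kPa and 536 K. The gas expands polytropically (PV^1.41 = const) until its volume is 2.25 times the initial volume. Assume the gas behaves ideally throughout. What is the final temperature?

384 K

V₁ = nRT₁/P₁ = 4.56×8.314×536/357 = 56.9 L.
Polytropic n=1.41: T₂ = T₁(V₁/V₂)^(n−1) = 536×(0.444)^0.41 = 384 K; P₂ = P₁(V₁/V₂)^n = 114 kPa.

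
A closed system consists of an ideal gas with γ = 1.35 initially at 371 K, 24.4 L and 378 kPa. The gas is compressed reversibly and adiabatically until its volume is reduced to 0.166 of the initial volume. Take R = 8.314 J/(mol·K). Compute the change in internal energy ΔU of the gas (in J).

n = P₁V₁/(RT₁) = 378×24.4/(8.314×371) = 2.99 mol.
Adiabatic: TV^(γ−1) = const ⇒ T₂ = 371×(6.02)^0.350 = 696 K; PV^γ = const ⇒ P₂ = 4270 kPa.
For an ideal gas ΔU = nCvΔT with Cv = R/(γ−1) = 23.8 J/(mol·K).
ΔU = 2.99×23.8×(696−371) = 23100 J.

23100 J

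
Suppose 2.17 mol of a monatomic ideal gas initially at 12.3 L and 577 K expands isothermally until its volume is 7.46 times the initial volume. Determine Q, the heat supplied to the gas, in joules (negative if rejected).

P₁ = nRT₁/V₁ = 2.17×8.314×577/12.3 = 846 kPa.
Isothermal: T stays 577 K; PV = const ⇒ V₂ = 91.8 L, P₂ = 113 kPa.
ΔU = 0 (ideal gas, T constant).
W = nRT ln(V₂/V₁) = 2.17×8.314×577×ln(7.46) = 20900 J.
Q = ΔU + W = 20900 J.

20900 J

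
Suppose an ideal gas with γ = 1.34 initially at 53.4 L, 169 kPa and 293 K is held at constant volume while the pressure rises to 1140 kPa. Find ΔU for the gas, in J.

n = P₁V₁/(RT₁) = 169×53.4/(8.314×293) = 3.70 mol.
Isochoric: V stays 53.4 L; P/T = const ⇒ T₂ = 1980 K, P₂ = 1140 kPa.
For an ideal gas ΔU = nCvΔT with Cv = R/(γ−1) = 24.5 J/(mol·K).
ΔU = 3.70×24.5×(1980−293) = 153000 J.

153000 J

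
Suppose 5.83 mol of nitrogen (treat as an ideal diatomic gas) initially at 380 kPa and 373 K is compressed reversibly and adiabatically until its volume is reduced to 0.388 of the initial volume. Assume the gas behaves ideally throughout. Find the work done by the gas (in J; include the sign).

V₁ = nRT₁/P₁ = 5.83×8.314×373/380 = 47.6 L.
Adiabatic: TV^(γ−1) = const ⇒ T₂ = 373×(2.58)^0.400 = 545 K; PV^γ = const ⇒ P₂ = 1430 kPa.
ΔU = nCvΔT = 5.83×20.8×(545−373) = 20800 J.
Q = 0 for an adiabatic process, so W = −ΔU = -20800 J.

-20800 J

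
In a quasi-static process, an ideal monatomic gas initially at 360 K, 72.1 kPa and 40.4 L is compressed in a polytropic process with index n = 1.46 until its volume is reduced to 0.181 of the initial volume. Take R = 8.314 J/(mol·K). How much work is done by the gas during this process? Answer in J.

n = P₁V₁/(RT₁) = 72.1×40.4/(8.314×360) = 0.973 mol.
Polytropic n=1.46: T₂ = T₁(V₁/V₂)^(n−1) = 360×(5.52)^0.46 = 790 K; P₂ = P₁(V₁/V₂)^n = 874 kPa.
W = (P₁V₁−P₂V₂)/(n−1) = (72.1×40.4−874×7.31)/0.46 = -7570 J.

-7570 J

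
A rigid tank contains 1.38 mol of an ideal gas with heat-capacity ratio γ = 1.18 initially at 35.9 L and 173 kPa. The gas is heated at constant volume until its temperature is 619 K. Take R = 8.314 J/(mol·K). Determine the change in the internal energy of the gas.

T₁ = P₁V₁/(nR) = 173×35.9/(1.38×8.314) = 541 K.
Isochoric: V stays 35.9 L; P/T = const ⇒ T₂ = 619 K, P₂ = 198 kPa.
For an ideal gas ΔU = nCvΔT with Cv = R/(γ−1) = 46.2 J/(mol·K).
ΔU = 1.38×46.2×(619−541) = 4950 J.

4950 J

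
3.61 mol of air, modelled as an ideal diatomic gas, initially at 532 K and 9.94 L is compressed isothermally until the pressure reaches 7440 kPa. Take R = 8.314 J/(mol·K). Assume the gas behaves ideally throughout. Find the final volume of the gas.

P₁ = nRT₁/V₁ = 3.61×8.314×532/9.94 = 1610 kPa.
Isothermal: T stays 532 K; PV = const ⇒ V₂ = 2.15 L, P₂ = 7440 kPa.

2.15 L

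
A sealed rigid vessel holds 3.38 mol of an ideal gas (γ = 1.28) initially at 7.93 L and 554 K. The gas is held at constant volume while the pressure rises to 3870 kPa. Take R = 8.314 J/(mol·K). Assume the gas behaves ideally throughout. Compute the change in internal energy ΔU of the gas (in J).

54000 J

P₁ = nRT₁/V₁ = 3.38×8.314×554/7.93 = 1960 kPa.
Isochoric: V stays 7.93 L; P/T = const ⇒ T₂ = 1090 K, P₂ = 3870 kPa.
For an ideal gas ΔU = nCvΔT with Cv = R/(γ−1) = 29.7 J/(mol·K).
ΔU = 3.38×29.7×(1090−554) = 54000 J.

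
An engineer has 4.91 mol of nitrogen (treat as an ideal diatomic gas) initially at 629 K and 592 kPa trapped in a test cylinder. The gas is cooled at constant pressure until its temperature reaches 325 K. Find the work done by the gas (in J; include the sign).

-12400 J

V₁ = nRT₁/P₁ = 4.91×8.314×629/592 = 43.4 L.
Isobaric: P stays 592 kPa; V/T = const ⇒ T₂ = 325 K, V₂ = 22.4 L.
W = PΔV = 592×(22.4−43.4) kPa·L = -12400 J.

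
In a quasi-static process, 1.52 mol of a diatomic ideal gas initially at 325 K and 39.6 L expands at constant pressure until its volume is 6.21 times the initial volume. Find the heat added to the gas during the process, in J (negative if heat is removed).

74900 J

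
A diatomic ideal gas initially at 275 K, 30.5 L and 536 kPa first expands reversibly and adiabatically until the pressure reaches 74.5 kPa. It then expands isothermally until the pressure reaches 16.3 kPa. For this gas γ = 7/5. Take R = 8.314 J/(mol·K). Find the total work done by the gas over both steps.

31800 J

n = P₁V₁/(RT₁) = 536×30.5/(8.314×275) = 7.15 mol.
Step 1 — Adiabatic: T₂/T₁ = (P₂/P₁)^((γ−1)/γ) ⇒ T₂ = 275×(0.139)^0.286 = 156 K; V₂ = 125 L.
ΔU = nCvΔT = 7.15×20.8×(156−275) = -17600 J.
Q = 0 for an adiabatic process, so W = −ΔU = 17600 J.
State after step 1: P = 74.5 kPa, V = 125 L, T = 156 K.
Step 2 — Isothermal: T stays 156 K; PV = const ⇒ V₂ = 571 L, P₂ = 16.3 kPa.
ΔU = 0 (ideal gas, T constant).
W = nRT ln(V₂/V₁) = 7.15×8.314×156×ln(4.57) = 14100 J.
Q = ΔU + W = 14100 J.
Net over both steps: W = 31800 J, Q = 14100 J, ΔU = -17600 J.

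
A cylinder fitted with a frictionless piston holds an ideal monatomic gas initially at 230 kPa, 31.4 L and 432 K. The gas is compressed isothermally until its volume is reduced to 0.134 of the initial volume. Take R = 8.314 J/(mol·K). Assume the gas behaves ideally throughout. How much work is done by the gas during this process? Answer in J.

n = P₁V₁/(RT₁) = 230×31.4/(8.314×432) = 2.01 mol.
Isothermal: T stays 432 K; PV = const ⇒ V₂ = 4.21 L, P₂ = 1720 kPa.
W = nRT ln(V₂/V₁) = 2.01×8.314×432×ln(0.134) = -14500 J.

-14500 J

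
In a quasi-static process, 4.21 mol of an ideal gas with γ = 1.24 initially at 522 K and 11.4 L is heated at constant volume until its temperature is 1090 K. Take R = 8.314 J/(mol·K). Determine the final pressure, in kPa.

P₁ = nRT₁/V₁ = 4.21×8.314×522/11.4 = 1600 kPa.
Isochoric: V stays 11.4 L; P/T = const ⇒ T₂ = 1090 K, P₂ = 3350 kPa.

3350 kPa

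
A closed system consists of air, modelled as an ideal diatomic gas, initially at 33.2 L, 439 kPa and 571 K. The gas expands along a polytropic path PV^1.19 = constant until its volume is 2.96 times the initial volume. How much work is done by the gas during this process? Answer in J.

14300 J

n = P₁V₁/(RT₁) = 439×33.2/(8.314×571) = 3.07 mol.
Polytropic n=1.19: T₂ = T₁(V₁/V₂)^(n−1) = 571×(0.338)^0.19 = 465 K; P₂ = P₁(V₁/V₂)^n = 121 kPa.
W = (P₁V₁−P₂V₂)/(n−1) = (439×33.2−121×98.3)/0.19 = 14300 J.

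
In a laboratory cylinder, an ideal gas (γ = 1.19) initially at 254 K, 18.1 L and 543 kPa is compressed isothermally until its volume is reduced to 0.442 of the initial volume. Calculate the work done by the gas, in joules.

-8020 J

n = P₁V₁/(RT₁) = 543×18.1/(8.314×254) = 4.65 mol.
Isothermal: T stays 254 K; PV = const ⇒ V₂ = 8.00 L, P₂ = 1230 kPa.
W = nRT ln(V₂/V₁) = 4.65×8.314×254×ln(0.442) = -8020 J.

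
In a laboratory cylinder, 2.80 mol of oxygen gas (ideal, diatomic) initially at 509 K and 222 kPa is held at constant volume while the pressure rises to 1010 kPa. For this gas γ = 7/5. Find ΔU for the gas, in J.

105000 J

V₁ = nRT₁/P₁ = 2.80×8.314×509/222 = 53.4 L.
Isochoric: V stays 53.4 L; P/T = const ⇒ T₂ = 2320 K, P₂ = 1010 kPa.
For an ideal gas ΔU = nCvΔT with Cv = (5/2)R = 20.8 J/(mol·K).
ΔU = 2.80×20.8×(2320−509) = 105000 J.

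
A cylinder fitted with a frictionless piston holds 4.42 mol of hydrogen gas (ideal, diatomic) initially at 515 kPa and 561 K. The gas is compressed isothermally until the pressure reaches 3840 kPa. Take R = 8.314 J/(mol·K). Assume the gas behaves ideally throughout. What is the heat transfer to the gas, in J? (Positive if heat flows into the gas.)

-41400 J

V₁ = nRT₁/P₁ = 4.42×8.314×561/515 = 40.0 L.
Isothermal: T stays 561 K; PV = const ⇒ V₂ = 5.37 L, P₂ = 3840 kPa.
ΔU = 0 (ideal gas, T constant).
W = nRT ln(V₂/V₁) = 4.42×8.314×561×ln(0.134) = -41400 J.
Q = ΔU + W = -41400 J.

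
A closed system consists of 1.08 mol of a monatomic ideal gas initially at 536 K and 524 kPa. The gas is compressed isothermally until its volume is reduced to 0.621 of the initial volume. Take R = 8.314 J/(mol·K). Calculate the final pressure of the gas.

V₁ = nRT₁/P₁ = 1.08×8.314×536/524 = 9.18 L.
Isothermal: T stays 536 K; PV = const ⇒ V₂ = 5.70 L, P₂ = 844 kPa.

844 kPa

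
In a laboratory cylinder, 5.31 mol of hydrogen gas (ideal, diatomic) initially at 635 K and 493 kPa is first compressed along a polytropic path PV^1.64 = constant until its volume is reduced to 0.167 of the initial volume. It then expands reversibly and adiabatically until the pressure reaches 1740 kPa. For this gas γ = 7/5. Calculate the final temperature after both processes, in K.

1240 K

V₁ = nRT₁/P₁ = 5.31×8.314×635/493 = 56.9 L.
Step 1 — Polytropic n=1.64: T₂ = T₁(V₁/V₂)^(n−1) = 635×(5.99)^0.64 = 2000 K; P₂ = P₁(V₁/V₂)^n = 9280 kPa.
W = (P₁V₁−P₂V₂)/(n−1) = (493×56.9−9280×9.50)/0.64 = -93900 J.
ΔU = nCvΔT = 5.31×20.8×(2000−635) = 150000 J.
Q = ΔU + W = 56300 J.
State after step 1: P = 9280 kPa, V = 9.50 L, T = 2000 K.
Step 2 — Adiabatic: T₂/T₁ = (P₂/P₁)^((γ−1)/γ) ⇒ T₂ = 2000×(0.187)^0.286 = 1240 K; V₂ = 31.4 L.
ΔU = nCvΔT = 5.31×20.8×(1240−2000) = -83800 J.
Q = 0 for an adiabatic process, so W = −ΔU = 83800 J.
Net over both steps: W = -10100 J, Q = 56300 J, ΔU = 66500 J.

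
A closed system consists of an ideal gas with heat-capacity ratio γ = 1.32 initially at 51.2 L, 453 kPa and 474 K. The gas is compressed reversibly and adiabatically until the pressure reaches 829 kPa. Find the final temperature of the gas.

Adiabatic: T₂/T₁ = (P₂/P₁)^((γ−1)/γ) ⇒ T₂ = 474×(1.83)^0.242 = 549 K; V₂ = 32.4 L.

549 K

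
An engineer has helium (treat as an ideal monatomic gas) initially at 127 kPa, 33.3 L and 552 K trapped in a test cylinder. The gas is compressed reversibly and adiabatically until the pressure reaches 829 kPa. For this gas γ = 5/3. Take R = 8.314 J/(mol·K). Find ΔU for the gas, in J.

n = P₁V₁/(RT₁) = 127×33.3/(8.314×552) = 0.922 mol.
Adiabatic: T₂/T₁ = (P₂/P₁)^((γ−1)/γ) ⇒ T₂ = 552×(6.53)^0.400 = 1170 K; V₂ = 10.8 L.
For an ideal gas ΔU = nCvΔT with Cv = (3/2)R = 12.5 J/(mol·K).
ΔU = 0.922×12.5×(1170−552) = 7090 J.

7090 J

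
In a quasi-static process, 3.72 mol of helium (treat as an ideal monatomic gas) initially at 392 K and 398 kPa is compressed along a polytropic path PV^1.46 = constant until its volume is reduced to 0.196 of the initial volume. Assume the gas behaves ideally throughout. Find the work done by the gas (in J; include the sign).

V₁ = nRT₁/P₁ = 3.72×8.314×392/398 = 30.5 L.
Polytropic n=1.46: T₂ = T₁(V₁/V₂)^(n−1) = 392×(5.10)^0.46 = 830 K; P₂ = P₁(V₁/V₂)^n = 4300 kPa.
W = (P₁V₁−P₂V₂)/(n−1) = (398×30.5−4300×5.97)/0.46 = -29400 J.

-29400 J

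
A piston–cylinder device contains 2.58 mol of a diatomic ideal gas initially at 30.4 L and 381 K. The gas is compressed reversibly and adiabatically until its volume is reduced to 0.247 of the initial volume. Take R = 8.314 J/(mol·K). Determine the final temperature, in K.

667 K

P₁ = nRT₁/V₁ = 2.58×8.314×381/30.4 = 269 kPa.
Adiabatic: TV^(γ−1) = const ⇒ T₂ = 381×(4.05)^0.400 = 667 K; PV^γ = const ⇒ P₂ = 1900 kPa.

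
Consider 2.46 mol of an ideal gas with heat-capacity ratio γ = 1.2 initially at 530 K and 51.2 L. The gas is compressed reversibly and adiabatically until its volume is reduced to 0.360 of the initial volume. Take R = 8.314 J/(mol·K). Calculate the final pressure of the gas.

P₁ = nRT₁/V₁ = 2.46×8.314×530/51.2 = 212 kPa.
Adiabatic: TV^(γ−1) = const ⇒ T₂ = 530×(2.78)^0.200 = 650 K; PV^γ = const ⇒ P₂ = 721 kPa.

721 kPa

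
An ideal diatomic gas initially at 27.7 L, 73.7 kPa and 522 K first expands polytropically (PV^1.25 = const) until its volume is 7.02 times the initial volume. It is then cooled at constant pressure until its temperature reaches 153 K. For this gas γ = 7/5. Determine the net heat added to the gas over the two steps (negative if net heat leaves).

-1110 J

n = P₁V₁/(RT₁) = 73.7×27.7/(8.314×522) = 0.470 mol.
Step 1 — Polytropic n=1.25: T₂ = T₁(V₁/V₂)^(n−1) = 522×(0.142)^0.25 = 321 K; P₂ = P₁(V₁/V₂)^n = 6.45 kPa.
W = (P₁V₁−P₂V₂)/(n−1) = (73.7×27.7−6.45×194)/0.25 = 3150 J.
ΔU = nCvΔT = 0.470×20.8×(321−522) = -1970 J.
Q = ΔU + W = 1180 J.
State after step 1: P = 6.45 kPa, V = 194 L, T = 321 K.
Step 2 — Isobaric: P stays 6.45 kPa; V/T = const ⇒ T₂ = 153 K, V₂ = 92.8 L.
W = PΔV = 6.45×(92.8−194) kPa·L = -656 J.
ΔU = nCvΔT = 0.470×20.8×(153−321) = -1640 J.
Q = ΔU + W = nCpΔT = -2300 J.
Net over both steps: W = 2490 J, Q = -1110 J, ΔU = -3610 J.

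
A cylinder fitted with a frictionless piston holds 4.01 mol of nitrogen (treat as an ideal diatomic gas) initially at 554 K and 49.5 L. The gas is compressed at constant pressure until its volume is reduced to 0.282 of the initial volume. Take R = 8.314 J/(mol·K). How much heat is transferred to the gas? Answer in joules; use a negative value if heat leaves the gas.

P₁ = nRT₁/V₁ = 4.01×8.314×554/49.5 = 373 kPa.
Isobaric: P stays 373 kPa; V/T = const ⇒ T₂ = 156 K, V₂ = 14.0 L.
W = PΔV = 373×(14.0−49.5) kPa·L = -13300 J.
ΔU = nCvΔT = 4.01×20.8×(156−554) = -33200 J.
Q = ΔU + W = nCpΔT = -46400 J.

-46400 J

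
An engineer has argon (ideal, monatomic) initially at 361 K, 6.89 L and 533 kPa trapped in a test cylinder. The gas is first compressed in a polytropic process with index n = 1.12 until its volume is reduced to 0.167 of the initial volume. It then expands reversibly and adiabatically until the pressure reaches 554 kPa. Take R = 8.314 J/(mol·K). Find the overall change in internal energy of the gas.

n = P₁V₁/(RT₁) = 533×6.89/(8.314×361) = 1.22 mol.
Step 1 — Polytropic n=1.12: T₂ = T₁(V₁/V₂)^(n−1) = 361×(5.99)^0.12 = 447 K; P₂ = P₁(V₁/V₂)^n = 3960 kPa.
W = (P₁V₁−P₂V₂)/(n−1) = (533×6.89−3960×1.15)/0.12 = -7330 J.
ΔU = nCvΔT = 1.22×12.5×(447−361) = 1320 J.
Q = ΔU + W = -6010 J.
State after step 1: P = 3960 kPa, V = 1.15 L, T = 447 K.
Step 2 — Adiabatic: T₂/T₁ = (P₂/P₁)^((γ−1)/γ) ⇒ T₂ = 447×(0.140)^0.400 = 204 K; V₂ = 3.74 L.
ΔU = nCvΔT = 1.22×12.5×(204−447) = -3720 J.
Q = 0 for an adiabatic process, so W = −ΔU = 3720 J.
Net over both steps: W = -3610 J, Q = -6010 J, ΔU = -2400 J.

-2400 J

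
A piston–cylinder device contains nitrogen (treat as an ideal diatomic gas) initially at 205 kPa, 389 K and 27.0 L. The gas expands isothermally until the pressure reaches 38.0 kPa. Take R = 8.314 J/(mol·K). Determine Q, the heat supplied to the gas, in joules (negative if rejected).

9330 J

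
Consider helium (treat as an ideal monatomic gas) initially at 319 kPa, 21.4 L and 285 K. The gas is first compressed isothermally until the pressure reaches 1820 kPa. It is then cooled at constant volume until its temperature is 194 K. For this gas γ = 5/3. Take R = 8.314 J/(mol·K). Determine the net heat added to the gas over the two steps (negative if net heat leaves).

n = P₁V₁/(RT₁) = 319×21.4/(8.314×285) = 2.88 mol.
Step 1 — Isothermal: T stays 285 K; PV = const ⇒ V₂ = 3.75 L, P₂ = 1820 kPa.
ΔU = 0 (ideal gas, T constant).
W = nRT ln(V₂/V₁) = 2.88×8.314×285×ln(0.175) = -11900 J.
Q = ΔU + W = -11900 J.
State after step 1: P = 1820 kPa, V = 3.75 L, T = 285 K.
Step 2 — Isochoric: V stays 3.75 L; P/T = const ⇒ T₂ = 194 K, P₂ = 1240 kPa.
W = 0 (no volume change).
ΔU = nCvΔT = 2.88×12.5×(194−285) = -3270 J.
Q = ΔU = -3270 J.
Net over both steps: W = -11900 J, Q = -15200 J, ΔU = -3270 J.

-15200 J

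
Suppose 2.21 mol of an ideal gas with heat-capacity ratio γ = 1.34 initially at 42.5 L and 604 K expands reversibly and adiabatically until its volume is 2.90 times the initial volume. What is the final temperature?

421 K

P₁ = nRT₁/V₁ = 2.21×8.314×604/42.5 = 261 kPa.
Adiabatic: TV^(γ−1) = const ⇒ T₂ = 604×(0.345)^0.340 = 421 K; PV^γ = const ⇒ P₂ = 62.7 kPa.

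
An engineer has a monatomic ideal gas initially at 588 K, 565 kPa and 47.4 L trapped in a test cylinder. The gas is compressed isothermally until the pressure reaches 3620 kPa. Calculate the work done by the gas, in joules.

-49700 J

n = P₁V₁/(RT₁) = 565×47.4/(8.314×588) = 5.48 mol.
Isothermal: T stays 588 K; PV = const ⇒ V₂ = 7.40 L, P₂ = 3620 kPa.
W = nRT ln(V₂/V₁) = 5.48×8.314×588×ln(0.156) = -49700 J.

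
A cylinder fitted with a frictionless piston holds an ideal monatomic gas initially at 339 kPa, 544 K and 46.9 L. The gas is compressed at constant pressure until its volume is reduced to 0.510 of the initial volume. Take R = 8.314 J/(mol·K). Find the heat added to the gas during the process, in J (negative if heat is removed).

n = P₁V₁/(RT₁) = 339×46.9/(8.314×544) = 3.52 mol.
Isobaric: P stays 339 kPa; V/T = const ⇒ T₂ = 277 K, V₂ = 23.9 L.
W = PΔV = 339×(23.9−46.9) kPa·L = -7790 J.
ΔU = nCvΔT = 3.52×12.5×(277−544) = -11700 J.
Q = ΔU + W = nCpΔT = -19500 J.

-19500 J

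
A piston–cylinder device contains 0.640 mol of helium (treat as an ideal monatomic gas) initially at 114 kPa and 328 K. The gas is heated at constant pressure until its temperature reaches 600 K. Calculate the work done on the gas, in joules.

V₁ = nRT₁/P₁ = 0.640×8.314×328/114 = 15.3 L.
Isobaric: P stays 114 kPa; V/T = const ⇒ T₂ = 600 K, V₂ = 28.0 L.
W = PΔV = 114×(28.0−15.3) kPa·L = 1450 J.
Work done on the gas = −W_by = -1450 J.

-1450 J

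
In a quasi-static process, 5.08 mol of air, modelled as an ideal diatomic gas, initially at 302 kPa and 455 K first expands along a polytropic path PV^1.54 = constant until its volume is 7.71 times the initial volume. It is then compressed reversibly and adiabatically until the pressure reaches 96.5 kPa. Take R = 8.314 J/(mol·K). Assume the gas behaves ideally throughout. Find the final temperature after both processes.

268 K

V₁ = nRT₁/P₁ = 5.08×8.314×455/302 = 63.6 L.
Step 1 — Polytropic n=1.54: T₂ = T₁(V₁/V₂)^(n−1) = 455×(0.130)^0.54 = 151 K; P₂ = P₁(V₁/V₂)^n = 13.0 kPa.
W = (P₁V₁−P₂V₂)/(n−1) = (302×63.6−13.0×491)/0.54 = 23800 J.
ΔU = nCvΔT = 5.08×20.8×(151−455) = -32100 J.
Q = ΔU + W = -8320 J.
State after step 1: P = 13.0 kPa, V = 491 L, T = 151 K.
Step 2 — Adiabatic: T₂/T₁ = (P₂/P₁)^((γ−1)/γ) ⇒ T₂ = 151×(7.42)^0.286 = 268 K; V₂ = 117 L.
ΔU = nCvΔT = 5.08×20.8×(268−151) = 12300 J.
Q = 0 for an adiabatic process, so W = −ΔU = -12300 J.
Net over both steps: W = 11400 J, Q = -8320 J, ΔU = -19800 J.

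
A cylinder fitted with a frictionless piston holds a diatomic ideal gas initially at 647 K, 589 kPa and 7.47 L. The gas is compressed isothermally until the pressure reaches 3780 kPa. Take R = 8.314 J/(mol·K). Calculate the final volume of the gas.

1.16 L

Isothermal: T stays 647 K; PV = const ⇒ V₂ = 1.16 L, P₂ = 3780 kPa.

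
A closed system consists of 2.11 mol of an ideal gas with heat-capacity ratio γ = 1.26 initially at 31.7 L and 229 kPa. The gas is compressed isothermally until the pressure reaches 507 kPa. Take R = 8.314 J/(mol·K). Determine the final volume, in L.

14.3 L

T₁ = P₁V₁/(nR) = 229×31.7/(2.11×8.314) = 414 K.
Isothermal: T stays 414 K; PV = const ⇒ V₂ = 14.3 L, P₂ = 507 kPa.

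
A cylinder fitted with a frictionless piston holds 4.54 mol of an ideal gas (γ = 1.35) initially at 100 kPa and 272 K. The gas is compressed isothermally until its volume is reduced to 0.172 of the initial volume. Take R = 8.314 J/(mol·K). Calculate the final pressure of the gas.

V₁ = nRT₁/P₁ = 4.54×8.314×272/100 = 103 L.
Isothermal: T stays 272 K; PV = const ⇒ V₂ = 17.7 L, P₂ = 581 kPa.

581 kPa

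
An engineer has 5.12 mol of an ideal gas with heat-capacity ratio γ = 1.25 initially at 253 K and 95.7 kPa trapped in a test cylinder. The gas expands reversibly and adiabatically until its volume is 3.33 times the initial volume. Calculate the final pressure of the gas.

V₁ = nRT₁/P₁ = 5.12×8.314×253/95.7 = 113 L.
Adiabatic: TV^(γ−1) = const ⇒ T₂ = 253×(0.300)^0.250 = 187 K; PV^γ = const ⇒ P₂ = 21.3 kPa.

21.3 kPa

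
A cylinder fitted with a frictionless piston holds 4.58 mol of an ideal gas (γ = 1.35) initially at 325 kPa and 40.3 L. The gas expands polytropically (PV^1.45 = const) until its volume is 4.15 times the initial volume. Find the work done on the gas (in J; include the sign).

T₁ = P₁V₁/(nR) = 325×40.3/(4.58×8.314) = 344 K.
Polytropic n=1.45: T₂ = T₁(V₁/V₂)^(n−1) = 344×(0.241)^0.45 = 181 K; P₂ = P₁(V₁/V₂)^n = 41.3 kPa.
W = (P₁V₁−P₂V₂)/(n−1) = (325×40.3−41.3×167)/0.45 = 13800 J.
Work done on the gas = −W_by = -13800 J.

-13800 J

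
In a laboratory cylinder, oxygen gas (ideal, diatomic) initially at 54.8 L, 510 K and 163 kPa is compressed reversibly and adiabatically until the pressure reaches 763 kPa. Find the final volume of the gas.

Adiabatic: T₂/T₁ = (P₂/P₁)^((γ−1)/γ) ⇒ T₂ = 510×(4.68)^0.286 = 793 K; V₂ = 18.2 L.

18.2 L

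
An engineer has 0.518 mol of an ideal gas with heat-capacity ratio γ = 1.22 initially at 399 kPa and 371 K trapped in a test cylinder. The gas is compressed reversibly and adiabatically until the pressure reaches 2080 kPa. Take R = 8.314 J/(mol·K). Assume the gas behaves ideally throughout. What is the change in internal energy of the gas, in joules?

2520 J

V₁ = nRT₁/P₁ = 0.518×8.314×371/399 = 4.00 L.
Adiabatic: T₂/T₁ = (P₂/P₁)^((γ−1)/γ) ⇒ T₂ = 371×(5.21)^0.180 = 500 K; V₂ = 1.03 L.
For an ideal gas ΔU = nCvΔT with Cv = R/(γ−1) = 37.8 J/(mol·K).
ΔU = 0.518×37.8×(500−371) = 2520 J.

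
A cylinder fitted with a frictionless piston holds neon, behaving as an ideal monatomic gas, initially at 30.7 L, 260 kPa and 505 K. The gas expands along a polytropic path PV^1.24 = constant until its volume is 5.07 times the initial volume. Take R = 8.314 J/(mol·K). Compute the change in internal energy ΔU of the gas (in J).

-3860 J

n = P₁V₁/(RT₁) = 260×30.7/(8.314×505) = 1.90 mol.
Polytropic n=1.24: T₂ = T₁(V₁/V₂)^(n−1) = 505×(0.197)^0.24 = 342 K; P₂ = P₁(V₁/V₂)^n = 34.7 kPa.
For an ideal gas ΔU = nCvΔT with Cv = (3/2)R = 12.5 J/(mol·K).
ΔU = 1.90×12.5×(342−505) = -3860 J.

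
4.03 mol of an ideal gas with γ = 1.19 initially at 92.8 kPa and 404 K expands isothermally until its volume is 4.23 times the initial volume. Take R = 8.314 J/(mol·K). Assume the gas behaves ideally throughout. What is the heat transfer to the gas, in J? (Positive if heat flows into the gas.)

V₁ = nRT₁/P₁ = 4.03×8.314×404/92.8 = 146 L.
Isothermal: T stays 404 K; PV = const ⇒ V₂ = 617 L, P₂ = 21.9 kPa.
ΔU = 0 (ideal gas, T constant).
W = nRT ln(V₂/V₁) = 4.03×8.314×404×ln(4.23) = 19500 J.
Q = ΔU + W = 19500 J.

19500 J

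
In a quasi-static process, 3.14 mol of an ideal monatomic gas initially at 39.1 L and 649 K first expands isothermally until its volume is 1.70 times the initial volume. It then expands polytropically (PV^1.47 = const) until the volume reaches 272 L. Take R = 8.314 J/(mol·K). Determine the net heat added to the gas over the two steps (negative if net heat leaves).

14100 J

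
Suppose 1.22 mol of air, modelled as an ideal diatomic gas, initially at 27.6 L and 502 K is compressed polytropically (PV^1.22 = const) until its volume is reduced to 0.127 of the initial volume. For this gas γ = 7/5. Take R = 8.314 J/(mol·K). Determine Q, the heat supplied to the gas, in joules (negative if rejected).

-5980 J

P₁ = nRT₁/V₁ = 1.22×8.314×502/27.6 = 184 kPa.
Polytropic n=1.22: T₂ = T₁(V₁/V₂)^(n−1) = 502×(7.87)^0.22 = 790 K; P₂ = P₁(V₁/V₂)^n = 2290 kPa.
W = (P₁V₁−P₂V₂)/(n−1) = (184×27.6−2290×3.51)/0.22 = -13300 J.
ΔU = nCvΔT = 1.22×20.8×(790−502) = 7310 J.
Q = ΔU + W = -5980 J.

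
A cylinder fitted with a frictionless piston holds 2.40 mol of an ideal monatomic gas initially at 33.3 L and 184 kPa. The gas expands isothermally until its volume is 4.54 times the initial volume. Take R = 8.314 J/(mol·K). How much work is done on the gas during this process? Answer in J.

T₁ = P₁V₁/(nR) = 184×33.3/(2.40×8.314) = 307 K.
Isothermal: T stays 307 K; PV = const ⇒ V₂ = 151 L, P₂ = 40.5 kPa.
W = nRT ln(V₂/V₁) = 2.40×8.314×307×ln(4.54) = 9270 J.
Work done on the gas = −W_by = -9270 J.

-9270 J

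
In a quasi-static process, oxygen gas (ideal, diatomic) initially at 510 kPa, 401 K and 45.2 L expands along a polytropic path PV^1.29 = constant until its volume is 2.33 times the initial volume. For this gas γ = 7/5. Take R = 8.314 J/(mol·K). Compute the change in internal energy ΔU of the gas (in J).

-12500 J

n = P₁V₁/(RT₁) = 510×45.2/(8.314×401) = 6.91 mol.
Polytropic n=1.29: T₂ = T₁(V₁/V₂)^(n−1) = 401×(0.429)^0.29 = 314 K; P₂ = P₁(V₁/V₂)^n = 171 kPa.
For an ideal gas ΔU = nCvΔT with Cv = (5/2)R = 20.8 J/(mol·K).
ΔU = 6.91×20.8×(314−401) = -12500 J.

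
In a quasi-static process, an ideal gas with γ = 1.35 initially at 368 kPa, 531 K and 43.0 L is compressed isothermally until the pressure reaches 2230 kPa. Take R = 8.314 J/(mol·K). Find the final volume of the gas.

7.10 L

Isothermal: T stays 531 K; PV = const ⇒ V₂ = 7.10 L, P₂ = 2230 kPa.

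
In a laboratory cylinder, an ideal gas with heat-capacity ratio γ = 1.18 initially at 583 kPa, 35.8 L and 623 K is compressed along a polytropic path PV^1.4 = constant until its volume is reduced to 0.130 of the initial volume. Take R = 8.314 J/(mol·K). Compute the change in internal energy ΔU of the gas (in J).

146000 J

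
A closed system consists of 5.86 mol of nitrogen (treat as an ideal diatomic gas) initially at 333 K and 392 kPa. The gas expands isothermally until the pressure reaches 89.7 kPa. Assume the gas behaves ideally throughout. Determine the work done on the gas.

-23900 J

V₁ = nRT₁/P₁ = 5.86×8.314×333/392 = 41.4 L.
Isothermal: T stays 333 K; PV = const ⇒ V₂ = 181 L, P₂ = 89.7 kPa.
W = nRT ln(V₂/V₁) = 5.86×8.314×333×ln(4.37) = 23900 J.
Work done on the gas = −W_by = -23900 J.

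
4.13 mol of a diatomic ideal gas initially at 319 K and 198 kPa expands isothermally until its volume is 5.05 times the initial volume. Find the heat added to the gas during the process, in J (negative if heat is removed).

17700 J

V₁ = nRT₁/P₁ = 4.13×8.314×319/198 = 55.3 L.
Isothermal: T stays 319 K; PV = const ⇒ V₂ = 279 L, P₂ = 39.2 kPa.
ΔU = 0 (ideal gas, T constant).
W = nRT ln(V₂/V₁) = 4.13×8.314×319×ln(5.05) = 17700 J.
Q = ΔU + W = 17700 J.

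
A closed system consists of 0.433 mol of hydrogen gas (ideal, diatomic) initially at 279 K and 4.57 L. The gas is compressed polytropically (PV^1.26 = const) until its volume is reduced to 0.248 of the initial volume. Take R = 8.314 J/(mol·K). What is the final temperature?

P₁ = nRT₁/V₁ = 0.433×8.314×279/4.57 = 220 kPa.
Polytropic n=1.26: T₂ = T₁(V₁/V₂)^(n−1) = 279×(4.03)^0.26 = 401 K; P₂ = P₁(V₁/V₂)^n = 1270 kPa.

401 K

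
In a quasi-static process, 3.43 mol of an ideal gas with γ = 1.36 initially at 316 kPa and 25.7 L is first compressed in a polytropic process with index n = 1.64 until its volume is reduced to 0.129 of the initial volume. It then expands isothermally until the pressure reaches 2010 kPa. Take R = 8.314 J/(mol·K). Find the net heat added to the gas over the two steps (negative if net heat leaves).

T₁ = P₁V₁/(nR) = 316×25.7/(3.43×8.314) = 285 K.
Step 1 — Polytropic n=1.64: T₂ = T₁(V₁/V₂)^(n−1) = 285×(7.75)^0.64 = 1060 K; P₂ = P₁(V₁/V₂)^n = 9080 kPa.
W = (P₁V₁−P₂V₂)/(n−1) = (316×25.7−9080×3.32)/0.64 = -34400 J.
ΔU = nCvΔT = 3.43×23.1×(1060−285) = 61100 J.
Q = ΔU + W = 26700 J.
State after step 1: P = 9080 kPa, V = 3.32 L, T = 1060 K.
Step 2 — Isothermal: T stays 1060 K; PV = const ⇒ V₂ = 15.0 L, P₂ = 2010 kPa.
ΔU = 0 (ideal gas, T constant).
W = nRT ln(V₂/V₁) = 3.43×8.314×1060×ln(4.52) = 45400 J.
Q = ΔU + W = 45400 J.
Net over both steps: W = 11100 J, Q = 72200 J, ΔU = 61100 J.

72200 J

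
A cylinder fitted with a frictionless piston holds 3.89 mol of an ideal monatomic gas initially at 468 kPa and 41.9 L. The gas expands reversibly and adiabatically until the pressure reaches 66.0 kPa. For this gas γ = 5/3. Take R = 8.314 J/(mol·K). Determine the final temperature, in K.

T₁ = P₁V₁/(nR) = 468×41.9/(3.89×8.314) = 606 K.
Adiabatic: T₂/T₁ = (P₂/P₁)^((γ−1)/γ) ⇒ T₂ = 606×(0.141)^0.400 = 277 K; V₂ = 136 L.

277 K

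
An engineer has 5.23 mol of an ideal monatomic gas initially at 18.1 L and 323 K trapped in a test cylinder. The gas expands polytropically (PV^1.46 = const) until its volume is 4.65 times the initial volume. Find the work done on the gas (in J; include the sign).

P₁ = nRT₁/V₁ = 5.23×8.314×323/18.1 = 776 kPa.
Polytropic n=1.46: T₂ = T₁(V₁/V₂)^(n−1) = 323×(0.215)^0.46 = 159 K; P₂ = P₁(V₁/V₂)^n = 82.3 kPa.
W = (P₁V₁−P₂V₂)/(n−1) = (776×18.1−82.3×84.2)/0.46 = 15500 J.
Work done on the gas = −W_by = -15500 J.

-15500 J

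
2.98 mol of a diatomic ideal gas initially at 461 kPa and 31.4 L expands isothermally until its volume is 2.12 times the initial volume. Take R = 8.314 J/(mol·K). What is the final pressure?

217 kPa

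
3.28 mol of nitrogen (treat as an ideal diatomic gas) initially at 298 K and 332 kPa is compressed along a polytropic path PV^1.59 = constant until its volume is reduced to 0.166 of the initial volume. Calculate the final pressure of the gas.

V₁ = nRT₁/P₁ = 3.28×8.314×298/332 = 24.5 L.
Polytropic n=1.59: T₂ = T₁(V₁/V₂)^(n−1) = 298×(6.02)^0.59 = 860 K; P₂ = P₁(V₁/V₂)^n = 5770 kPa.

5770 kPa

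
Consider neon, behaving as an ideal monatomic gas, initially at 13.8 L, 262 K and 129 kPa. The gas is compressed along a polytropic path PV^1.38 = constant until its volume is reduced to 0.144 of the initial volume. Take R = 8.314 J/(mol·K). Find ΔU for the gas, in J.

n = P₁V₁/(RT₁) = 129×13.8/(8.314×262) = 0.817 mol.
Polytropic n=1.38: T₂ = T₁(V₁/V₂)^(n−1) = 262×(6.94)^0.38 = 547 K; P₂ = P₁(V₁/V₂)^n = 1870 kPa.
For an ideal gas ΔU = nCvΔT with Cv = (3/2)R = 12.5 J/(mol·K).
ΔU = 0.817×12.5×(547−262) = 2910 J.

2910 J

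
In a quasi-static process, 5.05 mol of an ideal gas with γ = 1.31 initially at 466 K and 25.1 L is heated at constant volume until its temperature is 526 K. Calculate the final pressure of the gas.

880 kPa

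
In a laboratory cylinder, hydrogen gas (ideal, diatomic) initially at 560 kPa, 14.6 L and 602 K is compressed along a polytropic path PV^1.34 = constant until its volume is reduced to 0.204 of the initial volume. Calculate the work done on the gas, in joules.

n = P₁V₁/(RT₁) = 560×14.6/(8.314×602) = 1.63 mol.
Polytropic n=1.34: T₂ = T₁(V₁/V₂)^(n−1) = 602×(4.90)^0.34 = 1030 K; P₂ = P₁(V₁/V₂)^n = 4710 kPa.
W = (P₁V₁−P₂V₂)/(n−1) = (560×14.6−4710×2.98)/0.34 = -17200 J.
Work done on the gas = −W_by = 17200 J.

17200 J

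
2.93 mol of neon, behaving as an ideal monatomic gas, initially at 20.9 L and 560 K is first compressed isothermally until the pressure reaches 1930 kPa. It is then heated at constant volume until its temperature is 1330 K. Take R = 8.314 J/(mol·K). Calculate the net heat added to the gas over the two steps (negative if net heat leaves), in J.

P₁ = nRT₁/V₁ = 2.93×8.314×560/20.9 = 653 kPa.
Step 1 — Isothermal: T stays 560 K; PV = const ⇒ V₂ = 7.07 L, P₂ = 1930 kPa.
ΔU = 0 (ideal gas, T constant).
W = nRT ln(V₂/V₁) = 2.93×8.314×560×ln(0.338) = -14800 J.
Q = ΔU + W = -14800 J.
State after step 1: P = 1930 kPa, V = 7.07 L, T = 560 K.
Step 2 — Isochoric: V stays 7.07 L; P/T = const ⇒ T₂ = 1330 K, P₂ = 4580 kPa.
W = 0 (no volume change).
ΔU = nCvΔT = 2.93×12.5×(1330−560) = 28100 J.
Q = ΔU = 28100 J.
Net over both steps: W = -14800 J, Q = 13300 J, ΔU = 28100 J.

13300 J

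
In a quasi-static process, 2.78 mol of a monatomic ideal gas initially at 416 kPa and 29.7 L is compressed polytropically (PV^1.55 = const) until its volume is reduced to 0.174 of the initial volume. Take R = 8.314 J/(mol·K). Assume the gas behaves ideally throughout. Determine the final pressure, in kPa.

6260 kPa

T₁ = P₁V₁/(nR) = 416×29.7/(2.78×8.314) = 535 K.
Polytropic n=1.55: T₂ = T₁(V₁/V₂)^(n−1) = 535×(5.75)^0.55 = 1400 K; P₂ = P₁(V₁/V₂)^n = 6260 kPa.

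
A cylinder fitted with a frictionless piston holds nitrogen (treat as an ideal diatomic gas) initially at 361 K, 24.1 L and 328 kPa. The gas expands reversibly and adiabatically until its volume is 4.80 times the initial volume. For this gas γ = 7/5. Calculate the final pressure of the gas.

Adiabatic: TV^(γ−1) = const ⇒ T₂ = 361×(0.208)^0.400 = 193 K; PV^γ = const ⇒ P₂ = 36.5 kPa.

36.5 kPa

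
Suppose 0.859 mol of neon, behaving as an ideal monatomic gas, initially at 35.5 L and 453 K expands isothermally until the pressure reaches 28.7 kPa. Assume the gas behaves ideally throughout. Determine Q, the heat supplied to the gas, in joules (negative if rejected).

P₁ = nRT₁/V₁ = 0.859×8.314×453/35.5 = 91.1 kPa.
Isothermal: T stays 453 K; PV = const ⇒ V₂ = 113 L, P₂ = 28.7 kPa.
ΔU = 0 (ideal gas, T constant).
W = nRT ln(V₂/V₁) = 0.859×8.314×453×ln(3.18) = 3740 J.
Q = ΔU + W = 3740 J.

3740 J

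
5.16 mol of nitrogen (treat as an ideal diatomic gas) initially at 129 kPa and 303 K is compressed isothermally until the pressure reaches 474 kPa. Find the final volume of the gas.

V₁ = nRT₁/P₁ = 5.16×8.314×303/129 = 101 L.
Isothermal: T stays 303 K; PV = const ⇒ V₂ = 27.4 L, P₂ = 474 kPa.

27.4 L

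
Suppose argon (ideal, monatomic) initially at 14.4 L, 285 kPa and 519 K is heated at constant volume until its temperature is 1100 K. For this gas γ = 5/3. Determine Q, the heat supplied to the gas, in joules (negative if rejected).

n = P₁V₁/(RT₁) = 285×14.4/(8.314×519) = 0.951 mol.
Isochoric: V stays 14.4 L; P/T = const ⇒ T₂ = 1100 K, P₂ = 604 kPa.
W = 0 (no volume change).
ΔU = nCvΔT = 0.951×12.5×(1100−519) = 6890 J.
Q = ΔU = 6890 J.

6890 J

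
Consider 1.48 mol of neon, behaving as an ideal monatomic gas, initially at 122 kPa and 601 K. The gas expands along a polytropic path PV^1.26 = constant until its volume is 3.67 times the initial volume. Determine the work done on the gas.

-8160 J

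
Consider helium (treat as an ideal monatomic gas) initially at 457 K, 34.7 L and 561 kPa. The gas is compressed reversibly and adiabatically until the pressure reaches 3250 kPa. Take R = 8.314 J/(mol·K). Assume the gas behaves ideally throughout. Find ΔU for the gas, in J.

29800 J

n = P₁V₁/(RT₁) = 561×34.7/(8.314×457) = 5.12 mol.
Adiabatic: T₂/T₁ = (P₂/P₁)^((γ−1)/γ) ⇒ T₂ = 457×(5.79)^0.400 = 923 K; V₂ = 12.1 L.
For an ideal gas ΔU = nCvΔT with Cv = (3/2)R = 12.5 J/(mol·K).
ΔU = 5.12×12.5×(923−457) = 29800 J.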